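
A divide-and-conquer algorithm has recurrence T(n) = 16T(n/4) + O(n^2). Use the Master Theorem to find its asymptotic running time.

Master Theorem for T(n) = 16T(n/4) + O(n^2):

a = 16, b = 4, c = 2
log_b(a) = log_4(16) = 2.0000

Case 2: c = 2 = log_4(16) = 2.0000
T(n) = O(n^2 log n) = O(n^2 log n)

For T(n) = 16T(n/4) + O(n^2): log_4(16) = 2.0000. This is Case 2 of the Master Theorem (c = log_b(a), equal work at all levels), giving O(n^2 log n).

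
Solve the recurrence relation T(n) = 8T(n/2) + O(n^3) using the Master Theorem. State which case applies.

Master Theorem for T(n) = 8T(n/2) + O(n^3):

a = 8, b = 2, c = 3
log_b(a) = log_2(8) = 3.0000

Case 2: c = 3 = log_2(8) = 3.0000
T(n) = O(n^3 log n) = O(n^3 log n)

For T(n) = 8T(n/2) + O(n^3): log_2(8) = 3.0000. This is Case 2 of the Master Theorem (c = log_b(a), equal work at all levels), giving O(n^3 log n).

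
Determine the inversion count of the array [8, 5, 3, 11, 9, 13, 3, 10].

Finding inversions in [8, 5, 3, 11, 9, 13, 3, 10]:

(0, 1): arr[0]=8 > arr[1]=5
(0, 2): arr[0]=8 > arr[2]=3
(0, 6): arr[0]=8 > arr[6]=3
(1, 2): arr[1]=5 > arr[2]=3
(1, 6): arr[1]=5 > arr[6]=3
(3, 4): arr[3]=11 > arr[4]=9
(3, 6): arr[3]=11 > arr[6]=3
(3, 7): arr[3]=11 > arr[7]=10
(4, 6): arr[4]=9 > arr[6]=3
(5, 6): arr[5]=13 > arr[6]=3
(5, 7): arr[5]=13 > arr[7]=10

Total inversions: 11

The array has 11 inversion(s): (0,1), (0,2), (0,6), (1,2), (1,6), (3,4), (3,6), (3,7), (4,6), (5,6), (5,7). Each pair (i,j) satisfies i < j and arr[i] > arr[j].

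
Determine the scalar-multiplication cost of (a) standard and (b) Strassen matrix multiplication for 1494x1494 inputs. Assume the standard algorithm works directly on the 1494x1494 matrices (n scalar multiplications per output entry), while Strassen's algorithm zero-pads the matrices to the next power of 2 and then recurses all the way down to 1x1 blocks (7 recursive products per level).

Matrix multiplication for 1494x1494 matrices:

Strassen's algorithm requires power-of-2 dimensions. Pad 1494x1494 to 2048x2048 (next power of 2).

Standard algorithm: 1494^3 = 3334661784 multiplications
Strassen's algorithm: 7^(log2(2048)) = 7^11 = 1977326743 multiplications
Savings: 3334661784 - 1977326743 = 1357335041 multiplications

Standard: 3334661784 multiplications (1494^3). Strassen: 1977326743 multiplications (7^11, after padding to 2048x2048). Strassen reduces 8 recursive multiplications to 7 at each level.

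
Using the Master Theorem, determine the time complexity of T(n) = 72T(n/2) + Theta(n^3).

Master Theorem for T(n) = 72T(n/2) + O(n^3):

a = 72, b = 2, c = 3
log_b(a) = log_2(72) = 6.1699

Case 1: c = 3 < log_2(72) = 6.1699
T(n) = O(n^(log_2 72))

For T(n) = 72T(n/2) + O(n^3): log_2(72) = 6.1699. This is Case 1 of the Master Theorem (c < log_b(a), work dominated by leaves), giving O(n^(log_2 72)).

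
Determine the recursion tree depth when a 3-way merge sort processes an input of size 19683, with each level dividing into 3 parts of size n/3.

For divide and conquer with division factor 3:

Problem sizes at each level:
Level 0: 19683
Level 1: 6561
Level 2: 2187
Level 3: 729
Level 4: 243
Level 5: 81
Level 6: 27
Level 7: 9
Level 8: 3
Level 9: 1

The root is level 0 and the size-1 base case is level 9 (the tree spans levels 0 through 9, i.e. 10 levels counting the root), so the depth is the number of divisions: log_3(19683) = 9

The recursion tree depth is log_3(19683) = 9. At each level, the problem size is divided by 3, so it takes 9 divisions to reduce to a base case of size 1. The algorithm makes 3 recursive calls at each level.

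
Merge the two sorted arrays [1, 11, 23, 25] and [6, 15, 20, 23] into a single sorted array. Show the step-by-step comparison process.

Merging process:

Compare 1 vs 6: take 1 from left. Merged: [1]
Compare 11 vs 6: take 6 from right. Merged: [1, 6]
Compare 11 vs 15: take 11 from left. Merged: [1, 6, 11]
Compare 23 vs 15: take 15 from right. Merged: [1, 6, 11, 15]
Compare 23 vs 20: take 20 from right. Merged: [1, 6, 11, 15, 20]
Compare 23 vs 23: take 23 from left. Merged: [1, 6, 11, 15, 20, 23]
Compare 25 vs 23: take 23 from right. Merged: [1, 6, 11, 15, 20, 23, 23]
Append remaining from left: [25]. Merged: [1, 6, 11, 15, 20, 23, 23, 25]

Final merged array: [1, 6, 11, 15, 20, 23, 23, 25]
Total comparisons: 7

The merged array is [1, 6, 11, 15, 20, 23, 23, 25], requiring 7 comparisons. The merge step runs in O(n) time where n is the total number of elements.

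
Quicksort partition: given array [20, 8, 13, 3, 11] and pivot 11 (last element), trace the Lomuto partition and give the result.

Lomuto partition with pivot = 11:

Initial array: [20, 8, 13, 3, 11]

arr[0]=20 > 11: no swap
arr[1]=8 <= 11: swap with position 0, array becomes [8, 20, 13, 3, 11]
arr[2]=13 > 11: no swap
arr[3]=3 <= 11: swap with position 1, array becomes [8, 3, 13, 20, 11]

Place pivot at position 2: [8, 3, 11, 20, 13]
Pivot position: 2

After partitioning with pivot 11, the array becomes [8, 3, 11, 20, 13]. The pivot is placed at index 2. All elements to the left of the pivot are <= 11, and all elements to the right are > 11.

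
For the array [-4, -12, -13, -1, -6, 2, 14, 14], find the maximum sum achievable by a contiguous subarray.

Using Kadane's algorithm on [-4, -12, -13, -1, -6, 2, 14, 14]:

Scanning through the array:
Position 1 (value -12): max_ending_here = -12, max_so_far = -4
Position 2 (value -13): max_ending_here = -13, max_so_far = -4
Position 3 (value -1): max_ending_here = -1, max_so_far = -1
Position 4 (value -6): max_ending_here = -6, max_so_far = -1
Position 5 (value 2): max_ending_here = 2, max_so_far = 2
Position 6 (value 14): max_ending_here = 16, max_so_far = 16
Position 7 (value 14): max_ending_here = 30, max_so_far = 30

Maximum subarray: [2, 14, 14]
Maximum sum: 30

The maximum subarray is [2, 14, 14] with sum 30. This subarray runs from index 5 to index 7.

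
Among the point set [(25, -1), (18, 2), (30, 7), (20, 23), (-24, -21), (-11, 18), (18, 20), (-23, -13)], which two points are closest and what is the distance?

Computing all pairwise distances among 8 points:

d((25, -1), (18, 2)) = 7.6158
d((25, -1), (30, 7)) = 9.434
d((25, -1), (20, 23)) = 24.5153
d((25, -1), (-24, -21)) = 52.9245
d((25, -1), (-11, 18)) = 40.7063
d((25, -1), (18, 20)) = 22.1359
d((25, -1), (-23, -13)) = 49.4773
d((18, 2), (30, 7)) = 13.0
d((18, 2), (20, 23)) = 21.095
d((18, 2), (-24, -21)) = 47.8853
d((18, 2), (-11, 18)) = 33.121
d((18, 2), (18, 20)) = 18.0
d((18, 2), (-23, -13)) = 43.6578
d((30, 7), (20, 23)) = 18.868
d((30, 7), (-24, -21)) = 60.8276
d((30, 7), (-11, 18)) = 42.45
d((30, 7), (18, 20)) = 17.6918
d((30, 7), (-23, -13)) = 56.648
d((20, 23), (-24, -21)) = 62.2254
d((20, 23), (-11, 18)) = 31.4006
d((20, 23), (18, 20)) = 3.6056 <-- minimum
d((20, 23), (-23, -13)) = 56.0803
d((-24, -21), (-11, 18)) = 41.1096
d((-24, -21), (18, 20)) = 58.6941
d((-24, -21), (-23, -13)) = 8.0623
d((-11, 18), (18, 20)) = 29.0689
d((-11, 18), (-23, -13)) = 33.2415
d((18, 20), (-23, -13)) = 52.6308

Closest pair: (20, 23) and (18, 20) with distance 3.6056

The closest pair is (20, 23) and (18, 20) with Euclidean distance 3.6056. For 8 points, brute-force pairwise comparison is shown above. For large n, the divide-and-conquer algorithm (sort by x, recurse on halves, check the dividing strip) achieves O(n log n).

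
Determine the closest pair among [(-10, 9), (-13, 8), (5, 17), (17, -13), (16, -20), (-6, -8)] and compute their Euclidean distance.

Computing all pairwise distances among 6 points:

d((-10, 9), (-13, 8)) = 3.1623 <-- minimum
d((-10, 9), (5, 17)) = 17.0
d((-10, 9), (17, -13)) = 34.8281
d((-10, 9), (16, -20)) = 38.9487
d((-10, 9), (-6, -8)) = 17.4642
d((-13, 8), (5, 17)) = 20.1246
d((-13, 8), (17, -13)) = 36.6197
d((-13, 8), (16, -20)) = 40.3113
d((-13, 8), (-6, -8)) = 17.4642
d((5, 17), (17, -13)) = 32.311
d((5, 17), (16, -20)) = 38.6005
d((5, 17), (-6, -8)) = 27.313
d((17, -13), (16, -20)) = 7.0711
d((17, -13), (-6, -8)) = 23.5372
d((16, -20), (-6, -8)) = 25.0599

Closest pair: (-10, 9) and (-13, 8) with distance 3.1623

The closest pair is (-10, 9) and (-13, 8) with Euclidean distance 3.1623. For 6 points, brute-force pairwise comparison is shown above. For large n, the divide-and-conquer algorithm (sort by x, recurse on halves, check the dividing strip) achieves O(n log n).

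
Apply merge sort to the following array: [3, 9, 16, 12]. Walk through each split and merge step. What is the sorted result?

Merge sort trace:

Split: [3, 9, 16, 12] -> [3, 9] and [16, 12]
  Split: [3, 9] -> [3] and [9]
  Merge: [3] + [9] -> [3, 9]
  Split: [16, 12] -> [16] and [12]
  Merge: [16] + [12] -> [12, 16]
Merge: [3, 9] + [12, 16] -> [3, 9, 12, 16]

Final sorted array: [3, 9, 12, 16]

The merge sort proceeds by recursively splitting the array and merging sorted halves.
After all merges, the sorted array is [3, 9, 12, 16].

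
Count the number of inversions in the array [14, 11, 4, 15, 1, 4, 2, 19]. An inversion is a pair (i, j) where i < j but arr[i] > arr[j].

Finding inversions in [14, 11, 4, 15, 1, 4, 2, 19]:

(0, 1): arr[0]=14 > arr[1]=11
(0, 2): arr[0]=14 > arr[2]=4
(0, 4): arr[0]=14 > arr[4]=1
(0, 5): arr[0]=14 > arr[5]=4
(0, 6): arr[0]=14 > arr[6]=2
(1, 2): arr[1]=11 > arr[2]=4
(1, 4): arr[1]=11 > arr[4]=1
(1, 5): arr[1]=11 > arr[5]=4
(1, 6): arr[1]=11 > arr[6]=2
(2, 4): arr[2]=4 > arr[4]=1
(2, 6): arr[2]=4 > arr[6]=2
(3, 4): arr[3]=15 > arr[4]=1
(3, 5): arr[3]=15 > arr[5]=4
(3, 6): arr[3]=15 > arr[6]=2
(5, 6): arr[5]=4 > arr[6]=2

Total inversions: 15

The array has 15 inversion(s): (0,1), (0,2), (0,4), (0,5), (0,6), (1,2), (1,4), (1,5), (1,6), (2,4), (2,6), (3,4), (3,5), (3,6), (5,6). Each pair (i,j) satisfies i < j and arr[i] > arr[j].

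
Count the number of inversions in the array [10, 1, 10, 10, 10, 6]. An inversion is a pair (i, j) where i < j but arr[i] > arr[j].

Finding inversions in [10, 1, 10, 10, 10, 6]:

(0, 1): arr[0]=10 > arr[1]=1
(0, 5): arr[0]=10 > arr[5]=6
(2, 5): arr[2]=10 > arr[5]=6
(3, 5): arr[3]=10 > arr[5]=6
(4, 5): arr[4]=10 > arr[5]=6

Total inversions: 5

The array has 5 inversion(s): (0,1), (0,5), (2,5), (3,5), (4,5). Each pair (i,j) satisfies i < j and arr[i] > arr[j].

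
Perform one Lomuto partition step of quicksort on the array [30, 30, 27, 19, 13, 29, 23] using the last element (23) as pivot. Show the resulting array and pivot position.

Lomuto partition with pivot = 23:

Initial array: [30, 30, 27, 19, 13, 29, 23]

arr[0]=30 > 23: no swap
arr[1]=30 > 23: no swap
arr[2]=27 > 23: no swap
arr[3]=19 <= 23: swap with position 0, array becomes [19, 30, 27, 30, 13, 29, 23]
arr[4]=13 <= 23: swap with position 1, array becomes [19, 13, 27, 30, 30, 29, 23]
arr[5]=29 > 23: no swap

Place pivot at position 2: [19, 13, 23, 30, 30, 29, 27]
Pivot position: 2

After partitioning with pivot 23, the array becomes [19, 13, 23, 30, 30, 29, 27]. The pivot is placed at index 2. All elements to the left of the pivot are <= 23, and all elements to the right are > 23.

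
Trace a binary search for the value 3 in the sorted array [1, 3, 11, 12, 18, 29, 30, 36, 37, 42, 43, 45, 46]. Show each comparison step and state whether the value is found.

Binary search for 3 in [1, 3, 11, 12, 18, 29, 30, 36, 37, 42, 43, 45, 46]:

lo=0, hi=12, mid=6, arr[mid]=30 -> 30 > 3, search left half
lo=0, hi=5, mid=2, arr[mid]=11 -> 11 > 3, search left half
lo=0, hi=1, mid=0, arr[mid]=1 -> 1 < 3, search right half
lo=1, hi=1, mid=1, arr[mid]=3 -> Found target at index 1!

Binary search finds 3 at index 1 after 4 comparisons. The search repeatedly halves the search space by comparing with the middle element.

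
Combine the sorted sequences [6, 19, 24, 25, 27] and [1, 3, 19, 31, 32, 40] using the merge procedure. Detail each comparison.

Merging process:

Compare 6 vs 1: take 1 from right. Merged: [1]
Compare 6 vs 3: take 3 from right. Merged: [1, 3]
Compare 6 vs 19: take 6 from left. Merged: [1, 3, 6]
Compare 19 vs 19: take 19 from left. Merged: [1, 3, 6, 19]
Compare 24 vs 19: take 19 from right. Merged: [1, 3, 6, 19, 19]
Compare 24 vs 31: take 24 from left. Merged: [1, 3, 6, 19, 19, 24]
Compare 25 vs 31: take 25 from left. Merged: [1, 3, 6, 19, 19, 24, 25]
Compare 27 vs 31: take 27 from left. Merged: [1, 3, 6, 19, 19, 24, 25, 27]
Append remaining from right: [31, 32, 40]. Merged: [1, 3, 6, 19, 19, 24, 25, 27, 31, 32, 40]

Final merged array: [1, 3, 6, 19, 19, 24, 25, 27, 31, 32, 40]
Total comparisons: 8

The merged array is [1, 3, 6, 19, 19, 24, 25, 27, 31, 32, 40], requiring 8 comparisons. The merge step runs in O(n) time where n is the total number of elements.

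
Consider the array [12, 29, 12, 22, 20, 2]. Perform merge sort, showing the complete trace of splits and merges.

Merge sort trace:

Split: [12, 29, 12, 22, 20, 2] -> [12, 29, 12] and [22, 20, 2]
  Split: [12, 29, 12] -> [12] and [29, 12]
    Split: [29, 12] -> [29] and [12]
    Merge: [29] + [12] -> [12, 29]
  Merge: [12] + [12, 29] -> [12, 12, 29]
  Split: [22, 20, 2] -> [22] and [20, 2]
    Split: [20, 2] -> [20] and [2]
    Merge: [20] + [2] -> [2, 20]
  Merge: [22] + [2, 20] -> [2, 20, 22]
Merge: [12, 12, 29] + [2, 20, 22] -> [2, 12, 12, 20, 22, 29]

Final sorted array: [2, 12, 12, 20, 22, 29]

The merge sort proceeds by recursively splitting the array and merging sorted halves.
After all merges, the sorted array is [2, 12, 12, 20, 22, 29].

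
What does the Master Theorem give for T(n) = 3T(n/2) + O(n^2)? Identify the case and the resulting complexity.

Master Theorem for T(n) = 3T(n/2) + O(n^2):

a = 3, b = 2, c = 2
log_b(a) = log_2(3) = 1.5850

Case 3: c = 2 > log_2(3) = 1.5850
T(n) = O(n^2) = O(n^2)

For T(n) = 3T(n/2) + O(n^2): log_2(3) = 1.5850. This is Case 3 of the Master Theorem (c > log_b(a), work dominated by root), giving O(n^2).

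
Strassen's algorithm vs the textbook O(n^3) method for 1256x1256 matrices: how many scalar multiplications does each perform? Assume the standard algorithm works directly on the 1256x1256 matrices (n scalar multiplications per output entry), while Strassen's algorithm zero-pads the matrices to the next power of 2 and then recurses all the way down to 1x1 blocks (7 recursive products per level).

Matrix multiplication for 1256x1256 matrices:

Strassen's algorithm requires power-of-2 dimensions. Pad 1256x1256 to 2048x2048 (next power of 2).

Standard algorithm: 1256^3 = 1981385216 multiplications
Strassen's algorithm: 7^(log2(2048)) = 7^11 = 1977326743 multiplications
Savings: 1981385216 - 1977326743 = 4058473 multiplications

Standard: 1981385216 multiplications (1256^3). Strassen: 1977326743 multiplications (7^11, after padding to 2048x2048). Strassen reduces 8 recursive multiplications to 7 at each level.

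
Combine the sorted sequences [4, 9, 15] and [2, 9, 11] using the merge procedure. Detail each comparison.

Merging process:

Compare 4 vs 2: take 2 from right. Merged: [2]
Compare 4 vs 9: take 4 from left. Merged: [2, 4]
Compare 9 vs 9: take 9 from left. Merged: [2, 4, 9]
Compare 15 vs 9: take 9 from right. Merged: [2, 4, 9, 9]
Compare 15 vs 11: take 11 from right. Merged: [2, 4, 9, 9, 11]
Append remaining from left: [15]. Merged: [2, 4, 9, 9, 11, 15]

Final merged array: [2, 4, 9, 9, 11, 15]
Total comparisons: 5

The merged array is [2, 4, 9, 9, 11, 15], requiring 5 comparisons. The merge step runs in O(n) time where n is the total number of elements.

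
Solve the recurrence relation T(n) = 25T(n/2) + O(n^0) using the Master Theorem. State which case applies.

Master Theorem for T(n) = 25T(n/2) + O(n^0):

a = 25, b = 2, c = 0
log_b(a) = log_2(25) = 4.6439

Case 1: c = 0 < log_2(25) = 4.6439
T(n) = O(n^(log_2 25))

For T(n) = 25T(n/2) + O(n^0): log_2(25) = 4.6439. This is Case 1 of the Master Theorem (c < log_b(a), work dominated by leaves), giving O(n^(log_2 25)).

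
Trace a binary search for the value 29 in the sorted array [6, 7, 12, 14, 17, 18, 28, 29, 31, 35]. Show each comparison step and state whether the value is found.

Binary search for 29 in [6, 7, 12, 14, 17, 18, 28, 29, 31, 35]:

lo=0, hi=9, mid=4, arr[mid]=17 -> 17 < 29, search right half
lo=5, hi=9, mid=7, arr[mid]=29 -> Found target at index 7!

Binary search finds 29 at index 7 after 2 comparisons. The search repeatedly halves the search space by comparing with the middle element.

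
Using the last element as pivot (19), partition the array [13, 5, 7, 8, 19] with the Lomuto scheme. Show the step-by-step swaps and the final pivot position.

Lomuto partition with pivot = 19:

Initial array: [13, 5, 7, 8, 19]

arr[0]=13 <= 19: swap with position 0, array becomes [13, 5, 7, 8, 19]
arr[1]=5 <= 19: swap with position 1, array becomes [13, 5, 7, 8, 19]
arr[2]=7 <= 19: swap with position 2, array becomes [13, 5, 7, 8, 19]
arr[3]=8 <= 19: swap with position 3, array becomes [13, 5, 7, 8, 19]

Place pivot at position 4: [13, 5, 7, 8, 19]
Pivot position: 4

After partitioning with pivot 19, the array becomes [13, 5, 7, 8, 19]. The pivot is placed at index 4. All elements to the left of the pivot are <= 19, and all elements to the right are > 19.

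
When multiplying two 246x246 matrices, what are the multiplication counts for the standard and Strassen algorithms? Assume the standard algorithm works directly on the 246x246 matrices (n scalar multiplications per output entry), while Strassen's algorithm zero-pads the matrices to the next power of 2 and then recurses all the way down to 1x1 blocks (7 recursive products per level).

Matrix multiplication for 246x246 matrices:

Strassen's algorithm requires power-of-2 dimensions. Pad 246x246 to 256x256 (next power of 2).

Standard algorithm: 246^3 = 14886936 multiplications
Strassen's algorithm: 7^(log2(256)) = 7^8 = 5764801 multiplications
Savings: 14886936 - 5764801 = 9122135 multiplications

Standard: 14886936 multiplications (246^3). Strassen: 5764801 multiplications (7^8, after padding to 256x256). Strassen reduces 8 recursive multiplications to 7 at each level.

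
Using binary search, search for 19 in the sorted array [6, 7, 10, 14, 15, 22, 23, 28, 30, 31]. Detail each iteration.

Binary search for 19 in [6, 7, 10, 14, 15, 22, 23, 28, 30, 31]:

lo=0, hi=9, mid=4, arr[mid]=15 -> 15 < 19, search right half
lo=5, hi=9, mid=7, arr[mid]=28 -> 28 > 19, search left half
lo=5, hi=6, mid=5, arr[mid]=22 -> 22 > 19, search left half
lo=5 > hi=4, target 19 not found

Binary search determines that 19 is not in the array after 3 comparisons. The search space was exhausted without finding the target.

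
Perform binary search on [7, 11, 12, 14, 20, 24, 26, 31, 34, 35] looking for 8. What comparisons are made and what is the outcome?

Binary search for 8 in [7, 11, 12, 14, 20, 24, 26, 31, 34, 35]:

lo=0, hi=9, mid=4, arr[mid]=20 -> 20 > 8, search left half
lo=0, hi=3, mid=1, arr[mid]=11 -> 11 > 8, search left half
lo=0, hi=0, mid=0, arr[mid]=7 -> 7 < 8, search right half
lo=1 > hi=0, target 8 not found

Binary search determines that 8 is not in the array after 3 comparisons. The search space was exhausted without finding the target.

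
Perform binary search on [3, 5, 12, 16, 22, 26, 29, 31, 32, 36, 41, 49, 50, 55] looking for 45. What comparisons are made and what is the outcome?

Binary search for 45 in [3, 5, 12, 16, 22, 26, 29, 31, 32, 36, 41, 49, 50, 55]:

lo=0, hi=13, mid=6, arr[mid]=29 -> 29 < 45, search right half
lo=7, hi=13, mid=10, arr[mid]=41 -> 41 < 45, search right half
lo=11, hi=13, mid=12, arr[mid]=50 -> 50 > 45, search left half
lo=11, hi=11, mid=11, arr[mid]=49 -> 49 > 45, search left half
lo=11 > hi=10, target 45 not found

Binary search determines that 45 is not in the array after 4 comparisons. The search space was exhausted without finding the target.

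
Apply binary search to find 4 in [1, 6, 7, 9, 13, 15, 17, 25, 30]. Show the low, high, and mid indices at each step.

Binary search for 4 in [1, 6, 7, 9, 13, 15, 17, 25, 30]:

lo=0, hi=8, mid=4, arr[mid]=13 -> 13 > 4, search left half
lo=0, hi=3, mid=1, arr[mid]=6 -> 6 > 4, search left half
lo=0, hi=0, mid=0, arr[mid]=1 -> 1 < 4, search right half
lo=1 > hi=0, target 4 not found

Binary search determines that 4 is not in the array after 3 comparisons. The search space was exhausted without finding the target.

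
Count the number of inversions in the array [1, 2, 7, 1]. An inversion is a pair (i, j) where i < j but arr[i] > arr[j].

Finding inversions in [1, 2, 7, 1]:

(1, 3): arr[1]=2 > arr[3]=1
(2, 3): arr[2]=7 > arr[3]=1

Total inversions: 2

The array has 2 inversion(s): (1,3), (2,3). Each pair (i,j) satisfies i < j and arr[i] > arr[j].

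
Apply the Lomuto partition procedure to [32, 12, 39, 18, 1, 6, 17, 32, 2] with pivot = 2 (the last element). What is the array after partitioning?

Lomuto partition with pivot = 2:

Initial array: [32, 12, 39, 18, 1, 6, 17, 32, 2]

arr[0]=32 > 2: no swap
arr[1]=12 > 2: no swap
arr[2]=39 > 2: no swap
arr[3]=18 > 2: no swap
arr[4]=1 <= 2: swap with position 0, array becomes [1, 12, 39, 18, 32, 6, 17, 32, 2]
arr[5]=6 > 2: no swap
arr[6]=17 > 2: no swap
arr[7]=32 > 2: no swap

Place pivot at position 1: [1, 2, 39, 18, 32, 6, 17, 32, 12]
Pivot position: 1

After partitioning with pivot 2, the array becomes [1, 2, 39, 18, 32, 6, 17, 32, 12]. The pivot is placed at index 1. All elements to the left of the pivot are <= 2, and all elements to the right are > 2.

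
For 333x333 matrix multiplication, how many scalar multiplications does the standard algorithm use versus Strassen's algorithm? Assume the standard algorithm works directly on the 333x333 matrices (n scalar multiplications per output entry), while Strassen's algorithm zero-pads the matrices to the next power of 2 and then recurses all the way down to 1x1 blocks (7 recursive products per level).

Matrix multiplication for 333x333 matrices:

Strassen's algorithm requires power-of-2 dimensions. Pad 333x333 to 512x512 (next power of 2).

Standard algorithm: 333^3 = 36926037 multiplications
Strassen's algorithm: 7^(log2(512)) = 7^9 = 40353607 multiplications
Difference: 36926037 - 40353607 = -3427570 (Strassen uses MORE here due to padding overhead — for small or just-over-power-of-2 n, padding can outweigh the per-level savings)

Standard: 36926037 multiplications (333^3). Strassen: 40353607 multiplications (7^9, after padding to 512x512). Strassen reduces 8 recursive multiplications to 7 at each level.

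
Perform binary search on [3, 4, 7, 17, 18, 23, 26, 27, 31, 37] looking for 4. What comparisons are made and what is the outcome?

Binary search for 4 in [3, 4, 7, 17, 18, 23, 26, 27, 31, 37]:

lo=0, hi=9, mid=4, arr[mid]=18 -> 18 > 4, search left half
lo=0, hi=3, mid=1, arr[mid]=4 -> Found target at index 1!

Binary search finds 4 at index 1 after 2 comparisons. The search repeatedly halves the search space by comparing with the middle element.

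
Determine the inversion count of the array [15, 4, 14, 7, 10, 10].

Finding inversions in [15, 4, 14, 7, 10, 10]:

(0, 1): arr[0]=15 > arr[1]=4
(0, 2): arr[0]=15 > arr[2]=14
(0, 3): arr[0]=15 > arr[3]=7
(0, 4): arr[0]=15 > arr[4]=10
(0, 5): arr[0]=15 > arr[5]=10
(2, 3): arr[2]=14 > arr[3]=7
(2, 4): arr[2]=14 > arr[4]=10
(2, 5): arr[2]=14 > arr[5]=10

Total inversions: 8

The array has 8 inversion(s): (0,1), (0,2), (0,3), (0,4), (0,5), (2,3), (2,4), (2,5). Each pair (i,j) satisfies i < j and arr[i] > arr[j].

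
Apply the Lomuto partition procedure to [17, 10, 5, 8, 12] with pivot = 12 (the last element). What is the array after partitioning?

Lomuto partition with pivot = 12:

Initial array: [17, 10, 5, 8, 12]

arr[0]=17 > 12: no swap
arr[1]=10 <= 12: swap with position 0, array becomes [10, 17, 5, 8, 12]
arr[2]=5 <= 12: swap with position 1, array becomes [10, 5, 17, 8, 12]
arr[3]=8 <= 12: swap with position 2, array becomes [10, 5, 8, 17, 12]

Place pivot at position 3: [10, 5, 8, 12, 17]
Pivot position: 3

After partitioning with pivot 12, the array becomes [10, 5, 8, 12, 17]. The pivot is placed at index 3. All elements to the left of the pivot are <= 12, and all elements to the right are > 12.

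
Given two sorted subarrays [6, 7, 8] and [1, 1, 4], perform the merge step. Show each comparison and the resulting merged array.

Merging process:

Compare 6 vs 1: take 1 from right. Merged: [1]
Compare 6 vs 1: take 1 from right. Merged: [1, 1]
Compare 6 vs 4: take 4 from right. Merged: [1, 1, 4]
Append remaining from left: [6, 7, 8]. Merged: [1, 1, 4, 6, 7, 8]

Final merged array: [1, 1, 4, 6, 7, 8]
Total comparisons: 3

The merged array is [1, 1, 4, 6, 7, 8], requiring 3 comparisons. The merge step runs in O(n) time where n is the total number of elements.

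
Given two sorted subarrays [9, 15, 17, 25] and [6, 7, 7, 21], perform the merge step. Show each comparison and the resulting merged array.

Merging process:

Compare 9 vs 6: take 6 from right. Merged: [6]
Compare 9 vs 7: take 7 from right. Merged: [6, 7]
Compare 9 vs 7: take 7 from right. Merged: [6, 7, 7]
Compare 9 vs 21: take 9 from left. Merged: [6, 7, 7, 9]
Compare 15 vs 21: take 15 from left. Merged: [6, 7, 7, 9, 15]
Compare 17 vs 21: take 17 from left. Merged: [6, 7, 7, 9, 15, 17]
Compare 25 vs 21: take 21 from right. Merged: [6, 7, 7, 9, 15, 17, 21]
Append remaining from left: [25]. Merged: [6, 7, 7, 9, 15, 17, 21, 25]

Final merged array: [6, 7, 7, 9, 15, 17, 21, 25]
Total comparisons: 7

The merged array is [6, 7, 7, 9, 15, 17, 21, 25], requiring 7 comparisons. The merge step runs in O(n) time where n is the total number of elements.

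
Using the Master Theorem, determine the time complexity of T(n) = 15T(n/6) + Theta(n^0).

Master Theorem for T(n) = 15T(n/6) + O(n^0):

a = 15, b = 6, c = 0
log_b(a) = log_6(15) = 1.5114

Case 1: c = 0 < log_6(15) = 1.5114
T(n) = O(n^(log_6 15))

For T(n) = 15T(n/6) + O(n^0): log_6(15) = 1.5114. This is Case 1 of the Master Theorem (c < log_b(a), work dominated by leaves), giving O(n^(log_6 15)).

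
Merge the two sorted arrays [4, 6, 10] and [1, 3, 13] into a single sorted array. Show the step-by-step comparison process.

Merging process:

Compare 4 vs 1: take 1 from right. Merged: [1]
Compare 4 vs 3: take 3 from right. Merged: [1, 3]
Compare 4 vs 13: take 4 from left. Merged: [1, 3, 4]
Compare 6 vs 13: take 6 from left. Merged: [1, 3, 4, 6]
Compare 10 vs 13: take 10 from left. Merged: [1, 3, 4, 6, 10]
Append remaining from right: [13]. Merged: [1, 3, 4, 6, 10, 13]

Final merged array: [1, 3, 4, 6, 10, 13]
Total comparisons: 5

The merged array is [1, 3, 4, 6, 10, 13], requiring 5 comparisons. The merge step runs in O(n) time where n is the total number of elements.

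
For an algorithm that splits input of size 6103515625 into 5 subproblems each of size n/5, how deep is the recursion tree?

For divide and conquer with division factor 5:

Problem sizes at each level:
Level 0: 6103515625
Level 1: 1220703125
Level 2: 244140625
Level 3: 48828125
Level 4: 9765625
Level 5: 1953125
Level 6: 390625
Level 7: 78125
Level 8: 15625
Level 9: 3125
Level 10: 625
Level 11: 125
Level 12: 25
Level 13: 5
Level 14: 1

The root is level 0 and the size-1 base case is level 14 (the tree spans levels 0 through 14, i.e. 15 levels counting the root), so the depth is the number of divisions: log_5(6103515625) = 14

The recursion tree depth is log_5(6103515625) = 14. At each level, the problem size is divided by 5, so it takes 14 divisions to reduce to a base case of size 1. The algorithm makes 5 recursive calls at each level.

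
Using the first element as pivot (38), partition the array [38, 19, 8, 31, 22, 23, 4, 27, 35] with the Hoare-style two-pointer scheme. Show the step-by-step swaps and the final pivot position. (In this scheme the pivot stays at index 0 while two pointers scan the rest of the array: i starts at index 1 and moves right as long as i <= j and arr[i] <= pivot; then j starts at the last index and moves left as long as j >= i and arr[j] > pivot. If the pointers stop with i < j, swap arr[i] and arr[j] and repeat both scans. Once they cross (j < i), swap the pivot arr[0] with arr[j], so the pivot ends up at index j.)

Hoare-style two-pointer partition with pivot = 38:

Initial array: [38, 19, 8, 31, 22, 23, 4, 27, 35]

Pointers start at i = 1, j = 8.
i ends at 9, j ends at 8: the pointers have crossed (j < i), so scanning stops.

Swap pivot arr[0] with arr[8] to place pivot at position 8: [35, 19, 8, 31, 22, 23, 4, 27, 38]
Pivot position: 8

After partitioning with pivot 38, the array becomes [35, 19, 8, 31, 22, 23, 4, 27, 38]. The pivot is placed at index 8. All elements to the left of the pivot are <= 38, and all elements to the right are > 38.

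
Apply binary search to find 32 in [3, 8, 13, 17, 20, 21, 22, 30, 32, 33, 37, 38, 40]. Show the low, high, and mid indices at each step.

Binary search for 32 in [3, 8, 13, 17, 20, 21, 22, 30, 32, 33, 37, 38, 40]:

lo=0, hi=12, mid=6, arr[mid]=22 -> 22 < 32, search right half
lo=7, hi=12, mid=9, arr[mid]=33 -> 33 > 32, search left half
lo=7, hi=8, mid=7, arr[mid]=30 -> 30 < 32, search right half
lo=8, hi=8, mid=8, arr[mid]=32 -> Found target at index 8!

Binary search finds 32 at index 8 after 4 comparisons. The search repeatedly halves the search space by comparing with the middle element.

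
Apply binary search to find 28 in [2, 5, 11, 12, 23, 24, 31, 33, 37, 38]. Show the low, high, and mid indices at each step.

Binary search for 28 in [2, 5, 11, 12, 23, 24, 31, 33, 37, 38]:

lo=0, hi=9, mid=4, arr[mid]=23 -> 23 < 28, search right half
lo=5, hi=9, mid=7, arr[mid]=33 -> 33 > 28, search left half
lo=5, hi=6, mid=5, arr[mid]=24 -> 24 < 28, search right half
lo=6, hi=6, mid=6, arr[mid]=31 -> 31 > 28, search left half
lo=6 > hi=5, target 28 not found

Binary search determines that 28 is not in the array after 4 comparisons. The search space was exhausted without finding the target.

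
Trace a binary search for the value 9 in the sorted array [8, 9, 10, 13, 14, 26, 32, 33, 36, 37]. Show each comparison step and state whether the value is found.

Binary search for 9 in [8, 9, 10, 13, 14, 26, 32, 33, 36, 37]:

lo=0, hi=9, mid=4, arr[mid]=14 -> 14 > 9, search left half
lo=0, hi=3, mid=1, arr[mid]=9 -> Found target at index 1!

Binary search finds 9 at index 1 after 2 comparisons. The search repeatedly halves the search space by comparing with the middle element.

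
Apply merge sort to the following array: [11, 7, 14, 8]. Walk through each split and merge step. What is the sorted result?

Merge sort trace:

Split: [11, 7, 14, 8] -> [11, 7] and [14, 8]
  Split: [11, 7] -> [11] and [7]
  Merge: [11] + [7] -> [7, 11]
  Split: [14, 8] -> [14] and [8]
  Merge: [14] + [8] -> [8, 14]
Merge: [7, 11] + [8, 14] -> [7, 8, 11, 14]

Final sorted array: [7, 8, 11, 14]

The merge sort proceeds by recursively splitting the array and merging sorted halves.
After all merges, the sorted array is [7, 8, 11, 14].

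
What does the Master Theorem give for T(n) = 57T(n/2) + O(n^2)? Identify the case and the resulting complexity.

Master Theorem for T(n) = 57T(n/2) + O(n^2):

a = 57, b = 2, c = 2
log_b(a) = log_2(57) = 5.8329

Case 1: c = 2 < log_2(57) = 5.8329
T(n) = O(n^(log_2 57))

For T(n) = 57T(n/2) + O(n^2): log_2(57) = 5.8329. This is Case 1 of the Master Theorem (c < log_b(a), work dominated by leaves), giving O(n^(log_2 57)).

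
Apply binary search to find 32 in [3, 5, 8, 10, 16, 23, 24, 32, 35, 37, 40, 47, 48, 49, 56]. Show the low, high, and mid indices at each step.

Binary search for 32 in [3, 5, 8, 10, 16, 23, 24, 32, 35, 37, 40, 47, 48, 49, 56]:

lo=0, hi=14, mid=7, arr[mid]=32 -> Found target at index 7!

Binary search finds 32 at index 7 after 1 comparisons. The search repeatedly halves the search space by comparing with the middle element.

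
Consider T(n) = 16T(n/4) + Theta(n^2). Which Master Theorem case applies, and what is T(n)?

Master Theorem for T(n) = 16T(n/4) + O(n^2):

a = 16, b = 4, c = 2
log_b(a) = log_4(16) = 2.0000

Case 2: c = 2 = log_4(16) = 2.0000
T(n) = O(n^2 log n) = O(n^2 log n)

For T(n) = 16T(n/4) + O(n^2): log_4(16) = 2.0000. This is Case 2 of the Master Theorem (c = log_b(a), equal work at all levels), giving O(n^2 log n).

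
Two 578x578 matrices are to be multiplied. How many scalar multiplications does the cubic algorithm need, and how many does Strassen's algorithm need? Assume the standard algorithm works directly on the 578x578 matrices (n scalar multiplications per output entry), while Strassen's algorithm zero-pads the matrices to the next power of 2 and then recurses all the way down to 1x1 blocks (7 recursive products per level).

Matrix multiplication for 578x578 matrices:

Strassen's algorithm requires power-of-2 dimensions. Pad 578x578 to 1024x1024 (next power of 2).

Standard algorithm: 578^3 = 193100552 multiplications
Strassen's algorithm: 7^(log2(1024)) = 7^10 = 282475249 multiplications
Difference: 193100552 - 282475249 = -89374697 (Strassen uses MORE here due to padding overhead — for small or just-over-power-of-2 n, padding can outweigh the per-level savings)

Standard: 193100552 multiplications (578^3). Strassen: 282475249 multiplications (7^10, after padding to 1024x1024). Strassen reduces 8 recursive multiplications to 7 at each level.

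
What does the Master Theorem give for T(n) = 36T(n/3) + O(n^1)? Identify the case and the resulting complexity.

Master Theorem for T(n) = 36T(n/3) + O(n^1):

a = 36, b = 3, c = 1
log_b(a) = log_3(36) = 3.2619

Case 1: c = 1 < log_3(36) = 3.2619
T(n) = O(n^(log_3 36))

For T(n) = 36T(n/3) + O(n^1): log_3(36) = 3.2619. This is Case 1 of the Master Theorem (c < log_b(a), work dominated by leaves), giving O(n^(log_3 36)).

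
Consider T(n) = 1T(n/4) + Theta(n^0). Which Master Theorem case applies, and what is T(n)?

Master Theorem for T(n) = 1T(n/4) + O(n^0):

a = 1, b = 4, c = 0
log_b(a) = log_4(1) = 0.0000

Case 2: c = 0 = log_4(1) = 0.0000
T(n) = O(n^0 log n) = O(log n)

For T(n) = 1T(n/4) + O(n^0): log_4(1) = 0.0000. This is Case 2 of the Master Theorem (c = log_b(a), equal work at all levels), giving O(log n).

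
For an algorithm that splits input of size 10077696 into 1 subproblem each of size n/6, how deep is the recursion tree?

For divide and conquer with division factor 6:

Problem sizes at each level:
Level 0: 10077696
Level 1: 1679616
Level 2: 279936
Level 3: 46656
Level 4: 7776
Level 5: 1296
Level 6: 216
Level 7: 36
Level 8: 6
Level 9: 1

The root is level 0 and the size-1 base case is level 9 (the tree spans levels 0 through 9, i.e. 10 levels counting the root), so the depth is the number of divisions: log_6(10077696) = 9

The recursion tree depth is log_6(10077696) = 9. At each level, the problem size is divided by 6, so it takes 9 divisions to reduce to a base case of size 1. The algorithm makes 1 recursive call at each level.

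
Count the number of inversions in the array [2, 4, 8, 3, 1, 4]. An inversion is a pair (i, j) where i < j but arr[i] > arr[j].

Finding inversions in [2, 4, 8, 3, 1, 4]:

(0, 4): arr[0]=2 > arr[4]=1
(1, 3): arr[1]=4 > arr[3]=3
(1, 4): arr[1]=4 > arr[4]=1
(2, 3): arr[2]=8 > arr[3]=3
(2, 4): arr[2]=8 > arr[4]=1
(2, 5): arr[2]=8 > arr[5]=4
(3, 4): arr[3]=3 > arr[4]=1

Total inversions: 7

The array has 7 inversion(s): (0,4), (1,3), (1,4), (2,3), (2,4), (2,5), (3,4). Each pair (i,j) satisfies i < j and arr[i] > arr[j].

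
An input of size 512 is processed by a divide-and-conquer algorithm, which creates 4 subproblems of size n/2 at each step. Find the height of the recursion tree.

For divide and conquer with division factor 2:

Problem sizes at each level:
Level 0: 512
Level 1: 256
Level 2: 128
Level 3: 64
Level 4: 32
Level 5: 16
Level 6: 8
Level 7: 4
Level 8: 2
Level 9: 1

The root is level 0 and the size-1 base case is level 9 (the tree spans levels 0 through 9, i.e. 10 levels counting the root), so the depth is the number of divisions: log_2(512) = 9

The recursion tree depth is log_2(512) = 9. At each level, the problem size is divided by 2, so it takes 9 divisions to reduce to a base case of size 1. The algorithm makes 4 recursive calls at each level.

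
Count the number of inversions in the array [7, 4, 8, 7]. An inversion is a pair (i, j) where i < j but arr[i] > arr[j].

Finding inversions in [7, 4, 8, 7]:

(0, 1): arr[0]=7 > arr[1]=4
(2, 3): arr[2]=8 > arr[3]=7

Total inversions: 2

The array has 2 inversion(s): (0,1), (2,3). Each pair (i,j) satisfies i < j and arr[i] > arr[j].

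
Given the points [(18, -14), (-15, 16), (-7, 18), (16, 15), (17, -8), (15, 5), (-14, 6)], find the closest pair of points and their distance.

Computing all pairwise distances among 7 points:

d((18, -14), (-15, 16)) = 44.5982
d((18, -14), (-7, 18)) = 40.6079
d((18, -14), (16, 15)) = 29.0689
d((18, -14), (17, -8)) = 6.0828 <-- minimum
d((18, -14), (15, 5)) = 19.2354
d((18, -14), (-14, 6)) = 37.7359
d((-15, 16), (-7, 18)) = 8.2462
d((-15, 16), (16, 15)) = 31.0161
d((-15, 16), (17, -8)) = 40.0
d((-15, 16), (15, 5)) = 31.9531
d((-15, 16), (-14, 6)) = 10.0499
d((-7, 18), (16, 15)) = 23.1948
d((-7, 18), (17, -8)) = 35.3836
d((-7, 18), (15, 5)) = 25.5539
d((-7, 18), (-14, 6)) = 13.8924
d((16, 15), (17, -8)) = 23.0217
d((16, 15), (15, 5)) = 10.0499
d((16, 15), (-14, 6)) = 31.3209
d((17, -8), (15, 5)) = 13.1529
d((17, -8), (-14, 6)) = 34.0147
d((15, 5), (-14, 6)) = 29.0172

Closest pair: (18, -14) and (17, -8) with distance 6.0828

The closest pair is (18, -14) and (17, -8) with Euclidean distance 6.0828. For 7 points, brute-force pairwise comparison is shown above. For large n, the divide-and-conquer algorithm (sort by x, recurse on halves, check the dividing strip) achieves O(n log n).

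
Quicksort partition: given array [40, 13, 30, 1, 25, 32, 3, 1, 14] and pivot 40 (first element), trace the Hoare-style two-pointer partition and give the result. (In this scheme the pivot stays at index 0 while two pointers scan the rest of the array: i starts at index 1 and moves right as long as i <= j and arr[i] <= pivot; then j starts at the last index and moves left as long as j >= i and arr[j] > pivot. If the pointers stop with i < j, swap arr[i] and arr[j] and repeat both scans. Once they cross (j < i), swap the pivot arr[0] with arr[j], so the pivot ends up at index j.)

Hoare-style two-pointer partition with pivot = 40:

Initial array: [40, 13, 30, 1, 25, 32, 3, 1, 14]

Pointers start at i = 1, j = 8.
i ends at 9, j ends at 8: the pointers have crossed (j < i), so scanning stops.

Swap pivot arr[0] with arr[8] to place pivot at position 8: [14, 13, 30, 1, 25, 32, 3, 1, 40]
Pivot position: 8

After partitioning with pivot 40, the array becomes [14, 13, 30, 1, 25, 32, 3, 1, 40]. The pivot is placed at index 8. All elements to the left of the pivot are <= 40, and all elements to the right are > 40.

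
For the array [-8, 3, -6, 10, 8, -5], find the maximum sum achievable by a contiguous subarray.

Using Kadane's algorithm on [-8, 3, -6, 10, 8, -5]:

Scanning through the array:
Position 1 (value 3): max_ending_here = 3, max_so_far = 3
Position 2 (value -6): max_ending_here = -3, max_so_far = 3
Position 3 (value 10): max_ending_here = 10, max_so_far = 10
Position 4 (value 8): max_ending_here = 18, max_so_far = 18
Position 5 (value -5): max_ending_here = 13, max_so_far = 18

Maximum subarray: [10, 8]
Maximum sum: 18

The maximum subarray is [10, 8] with sum 18. This subarray runs from index 3 to index 4.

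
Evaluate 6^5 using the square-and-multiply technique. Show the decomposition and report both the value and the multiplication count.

Computing 6^5 by squaring (build up from 6^1; each line after the first costs one multiplication):

6^1 = 6
6^2 = (6^1)^2 = 6^2 = 36
6^4 = (6^2)^2 = 36^2 = 1296
6^5 = 6 * 6^4 = 6 * 1296 = 7776

Result: 7776
Multiplications needed: 3 (3 lines after 6^1)

6^5 = 7776. Using exponentiation by squaring, this requires 3 multiplications. The key idea: if the exponent is even, square the half-power; if odd, multiply by the base once.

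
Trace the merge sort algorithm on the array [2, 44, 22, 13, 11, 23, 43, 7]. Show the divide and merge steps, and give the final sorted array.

Merge sort trace:

Split: [2, 44, 22, 13, 11, 23, 43, 7] -> [2, 44, 22, 13] and [11, 23, 43, 7]
  Split: [2, 44, 22, 13] -> [2, 44] and [22, 13]
    Split: [2, 44] -> [2] and [44]
    Merge: [2] + [44] -> [2, 44]
    Split: [22, 13] -> [22] and [13]
    Merge: [22] + [13] -> [13, 22]
  Merge: [2, 44] + [13, 22] -> [2, 13, 22, 44]
  Split: [11, 23, 43, 7] -> [11, 23] and [43, 7]
    Split: [11, 23] -> [11] and [23]
    Merge: [11] + [23] -> [11, 23]
    Split: [43, 7] -> [43] and [7]
    Merge: [43] + [7] -> [7, 43]
  Merge: [11, 23] + [7, 43] -> [7, 11, 23, 43]
Merge: [2, 13, 22, 44] + [7, 11, 23, 43] -> [2, 7, 11, 13, 22, 23, 43, 44]

Final sorted array: [2, 7, 11, 13, 22, 23, 43, 44]

The merge sort proceeds by recursively splitting the array and merging sorted halves.
After all merges, the sorted array is [2, 7, 11, 13, 22, 23, 43, 44].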